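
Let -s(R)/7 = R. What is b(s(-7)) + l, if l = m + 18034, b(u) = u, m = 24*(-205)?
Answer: 13163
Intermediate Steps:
s(R) = -7*R
m = -4920
l = 13114 (l = -4920 + 18034 = 13114)
b(s(-7)) + l = -7*(-7) + 13114 = 49 + 13114 = 13163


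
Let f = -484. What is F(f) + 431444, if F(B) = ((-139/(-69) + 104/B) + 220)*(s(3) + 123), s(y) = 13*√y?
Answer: 1276632657/2783 + 24073465*√3/8349 ≈ 4.6372e+5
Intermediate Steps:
F(B) = (123 + 13*√3)*(15319/69 + 104/B) (F(B) = ((-139/(-69) + 104/B) + 220)*(13*√3 + 123) = ((-139*(-1/69) + 104/B) + 220)*(123 + 13*√3) = ((139/69 + 104/B) + 220)*(123 + 13*√3) = (15319/69 + 104/B)*(123 + 13*√3) = (123 + 13*√3)*(15319/69 + 104/B))
F(f) + 431444 = (1/69)*(882648 + 93288*√3 + 15319*(-484)*(123 + 13*√3))/(-484) + 431444 = (1/69)*(-1/484)*(882648 + 93288*√3 + (-911970708 - 96387148*√3)) + 431444 = (1/69)*(-1/484)*(-911088060 - 96293860*√3) + 431444 = (75924005/2783 + 24073465*√3/8349) + 431444 = 1276632657/2783 + 24073465*√3/8349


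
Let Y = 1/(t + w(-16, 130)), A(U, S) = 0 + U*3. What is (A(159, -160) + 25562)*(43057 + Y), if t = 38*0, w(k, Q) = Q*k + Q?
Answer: 168174181447/150 ≈ 1.1212e+9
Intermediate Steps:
w(k, Q) = Q + Q*k
t = 0
A(U, S) = 3*U (A(U, S) = 0 + 3*U = 3*U)
Y = -1/1950 (Y = 1/(0 + 130*(1 - 16)) = 1/(0 + 130*(-15)) = 1/(0 - 1950) = 1/(-1950) = -1/1950 ≈ -0.00051282)
(A(159, -160) + 25562)*(43057 + Y) = (3*159 + 25562)*(43057 - 1/1950) = (477 + 25562)*(83961149/1950) = 26039*(83961149/1950) = 168174181447/150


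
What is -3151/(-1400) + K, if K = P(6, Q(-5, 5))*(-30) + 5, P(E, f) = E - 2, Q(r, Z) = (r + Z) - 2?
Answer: -157849/1400 ≈ -112.75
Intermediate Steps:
Q(r, Z) = -2 + Z + r (Q(r, Z) = (Z + r) - 2 = -2 + Z + r)
P(E, f) = -2 + E
K = -115 (K = (-2 + 6)*(-30) + 5 = 4*(-30) + 5 = -120 + 5 = -115)
-3151/(-1400) + K = -3151/(-1400) - 115 = -3151*(-1/1400) - 115 = 3151/1400 - 115 = -157849/1400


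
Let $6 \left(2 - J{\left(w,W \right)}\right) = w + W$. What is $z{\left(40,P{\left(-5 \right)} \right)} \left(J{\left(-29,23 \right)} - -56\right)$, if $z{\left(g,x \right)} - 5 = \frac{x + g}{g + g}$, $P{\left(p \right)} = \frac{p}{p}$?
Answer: $\frac{26019}{80} \approx 325.24$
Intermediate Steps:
$P{\left(p \right)} = 1$
$J{\left(w,W \right)} = 2 - \frac{W}{6} - \frac{w}{6}$ ($J{\left(w,W \right)} = 2 - \frac{w + W}{6} = 2 - \frac{W + w}{6} = 2 - \left(\frac{W}{6} + \frac{w}{6}\right) = 2 - \frac{W}{6} - \frac{w}{6}$)
$z{\left(g,x \right)} = 5 + \frac{g + x}{2 g}$ ($z{\left(g,x \right)} = 5 + \frac{x + g}{g + g} = 5 + \frac{g + x}{2 g}$)
$z{\left(40,P{\left(-5 \right)} \right)} \left(J{\left(-29,23 \right)} - -56\right) = \frac{1 + 11 \cdot 40}{2 \cdot 40} \left(\left(2 - \frac{23}{6} - - \frac{29}{6}\right) - -56\right) = \frac{1}{2} \cdot \frac{1}{40} \left(1 + 440\right) \left(\left(2 - \frac{23}{6} + \frac{29}{6}\right) + \left(-736 + 792\right)\right) = \frac{1}{2} \cdot \frac{1}{40} \cdot 441 \left(3 + 56\right) = \frac{441}{80} \cdot 59 = \frac{26019}{80}$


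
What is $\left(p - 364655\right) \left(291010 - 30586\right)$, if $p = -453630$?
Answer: $-213101052840$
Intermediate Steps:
$\left(p - 364655\right) \left(291010 - 30586\right) = \left(-453630 - 364655\right) \left(291010 - 30586\right) = \left(-818285\right) 260424 = -213101052840$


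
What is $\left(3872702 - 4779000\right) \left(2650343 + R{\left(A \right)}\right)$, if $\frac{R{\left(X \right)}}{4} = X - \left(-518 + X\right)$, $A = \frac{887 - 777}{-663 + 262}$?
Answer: $-2403878409670$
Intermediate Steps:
$A = - \frac{110}{401}$ ($A = \frac{110}{-401} = 110 \left(- \frac{1}{401}\right) = - \frac{110}{401} \approx -0.27431$)
$R{\left(X \right)} = 2072$ ($R{\left(X \right)} = 4 \left(X - \left(-518 + X\right)\right) = 4 \cdot 518 = 2072$)
$\left(3872702 - 4779000\right) \left(2650343 + R{\left(A \right)}\right) = \left(3872702 - 4779000\right) \left(2650343 + 2072\right) = \left(-906298\right) 2652415 = -2403878409670$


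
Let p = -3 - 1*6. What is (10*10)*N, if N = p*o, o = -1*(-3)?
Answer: -2700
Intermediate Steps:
o = 3
p = -9 (p = -3 - 6 = -9)
N = -27 (N = -9*3 = -27)
(10*10)*N = (10*10)*(-27) = 100*(-27) = -2700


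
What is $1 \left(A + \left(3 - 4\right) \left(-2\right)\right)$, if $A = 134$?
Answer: $136$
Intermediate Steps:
$1 \left(A + \left(3 - 4\right) \left(-2\right)\right) = 1 \left(134 + \left(3 - 4\right) \left(-2\right)\right) = 1 \left(134 - -2\right) = 1 \left(134 + 2\right) = 1 \cdot 136 = 136$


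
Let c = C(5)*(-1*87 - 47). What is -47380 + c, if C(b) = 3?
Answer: -47782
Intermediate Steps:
c = -402 (c = 3*(-1*87 - 47) = 3*(-87 - 47) = 3*(-134) = -402)
-47380 + c = -47380 - 402 = -47782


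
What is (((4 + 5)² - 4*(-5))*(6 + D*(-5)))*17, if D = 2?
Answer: -6868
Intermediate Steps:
(((4 + 5)² - 4*(-5))*(6 + D*(-5)))*17 = (((4 + 5)² - 4*(-5))*(6 + 2*(-5)))*17 = ((9² + 20)*(6 - 10))*17 = ((81 + 20)*(-4))*17 = (101*(-4))*17 = -404*17 = -6868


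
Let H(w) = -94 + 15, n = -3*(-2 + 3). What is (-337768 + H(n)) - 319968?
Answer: -657815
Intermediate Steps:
n = -3 (n = -3*1 = -3)
H(w) = -79
(-337768 + H(n)) - 319968 = (-337768 - 79) - 319968 = -337847 - 319968 = -657815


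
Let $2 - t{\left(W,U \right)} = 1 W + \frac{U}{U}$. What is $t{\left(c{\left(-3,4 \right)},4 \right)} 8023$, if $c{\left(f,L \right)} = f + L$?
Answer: $0$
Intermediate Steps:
$c{\left(f,L \right)} = L + f$
$t{\left(W,U \right)} = 1 - W$ ($t{\left(W,U \right)} = 2 - \left(1 W + \frac{U}{U}\right) = 2 - \left(W + 1\right) = 2 - \left(1 + W\right) = 1 - W$)
$t{\left(c{\left(-3,4 \right)},4 \right)} 8023 = \left(1 - \left(4 - 3\right)\right) 8023 = \left(1 - 1\right) 8023 = 0 \cdot 8023 = 0$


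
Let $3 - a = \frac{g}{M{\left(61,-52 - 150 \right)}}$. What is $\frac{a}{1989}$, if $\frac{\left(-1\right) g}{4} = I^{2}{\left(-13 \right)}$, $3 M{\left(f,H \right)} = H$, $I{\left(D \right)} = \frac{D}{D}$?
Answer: $\frac{33}{22321} \approx 0.0014784$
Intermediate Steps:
$I{\left(D \right)} = 1$
$M{\left(f,H \right)} = \frac{H}{3}$
$g = -4$ ($g = - 4 \cdot 1^{2} = \left(-4\right) 1 = -4$)
$a = \frac{297}{101}$ ($a = 3 - - \frac{4}{\frac{1}{3} \left(-52 - 150\right)} = 3 - - \frac{4}{\frac{1}{3} \left(-202\right)} = 3 - - \frac{4}{- \frac{202}{3}} = 3 - \left(-4\right) \left(- \frac{3}{202}\right) = 3 - \frac{6}{101} = \frac{297}{101} \approx 2.9406$)
$\frac{a}{1989} = \frac{297}{101 \cdot 1989} = \frac{297}{101} \cdot \frac{1}{1989} = \frac{33}{22321}$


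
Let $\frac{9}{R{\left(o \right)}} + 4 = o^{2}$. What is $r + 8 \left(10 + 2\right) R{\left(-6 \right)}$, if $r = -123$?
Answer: $-96$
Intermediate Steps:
$R{\left(o \right)} = \frac{9}{-4 + o^{2}}$
$r + 8 \left(10 + 2\right) R{\left(-6 \right)} = -123 + 8 \left(10 + 2\right) \frac{9}{-4 + \left(-6\right)^{2}} = -123 + 8 \cdot 12 \frac{9}{-4 + 36} = -123 + 96 \cdot \frac{9}{32} = -123 + 27 = -96$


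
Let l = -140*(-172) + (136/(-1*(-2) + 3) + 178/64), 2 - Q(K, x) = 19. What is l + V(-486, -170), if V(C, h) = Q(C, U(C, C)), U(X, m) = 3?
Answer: 3854877/160 ≈ 24093.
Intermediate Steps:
Q(K, x) = -17 (Q(K, x) = 2 - 1*19 = 2 - 19 = -17)
V(C, h) = -17
l = 3857597/160 (l = 24080 + (136/(2 + 3) + 178*(1/64)) = 24080 + (136/5 + 89/32) = 24080 + 4797/160 = 3857597/160 ≈ 24110.)
l + V(-486, -170) = 3857597/160 - 17 = 3854877/160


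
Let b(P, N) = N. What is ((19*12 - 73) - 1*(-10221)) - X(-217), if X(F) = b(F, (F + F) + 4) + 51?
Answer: 10755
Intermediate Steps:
X(F) = 55 + 2*F (X(F) = ((F + F) + 4) + 51 = (2*F + 4) + 51 = (4 + 2*F) + 51 = 55 + 2*F)
((19*12 - 73) - 1*(-10221)) - X(-217) = ((19*12 - 73) - 1*(-10221)) - (55 + 2*(-217)) = ((228 - 73) + 10221) - (55 - 434) = (155 + 10221) - 1*(-379) = 10376 + 379 = 10755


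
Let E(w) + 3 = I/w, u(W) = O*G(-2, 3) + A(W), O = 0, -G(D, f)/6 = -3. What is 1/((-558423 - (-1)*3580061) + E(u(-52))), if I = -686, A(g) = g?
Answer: 26/78562853 ≈ 3.3095e-7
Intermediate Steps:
G(D, f) = 18 (G(D, f) = -6*(-3) = 18)
u(W) = W (u(W) = 0*18 + W = 0 + W = W)
E(w) = -3 - 686/w
1/((-558423 - (-1)*3580061) + E(u(-52))) = 1/((-558423 - (-1)*3580061) + (-3 - 686/(-52))) = 1/((-558423 - 1*(-3580061)) + (-3 - 686*(-1/52))) = 1/((-558423 + 3580061) + (-3 + 343/26)) = 1/(3021638 + 265/26) = 1/(78562853/26) = 26/78562853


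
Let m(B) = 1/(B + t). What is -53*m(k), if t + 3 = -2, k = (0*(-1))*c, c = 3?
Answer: 53/5 ≈ 10.600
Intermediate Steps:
k = 0 (k = (0*(-1))*3 = 0*3 = 0)
t = -5 (t = -3 - 2 = -5)
m(B) = 1/(-5 + B) (m(B) = 1/(B - 5) = 1/(-5 + B))
-53*m(k) = -53/(-5 + 0) = -53/(-5) = -53*(-⅕) = 53/5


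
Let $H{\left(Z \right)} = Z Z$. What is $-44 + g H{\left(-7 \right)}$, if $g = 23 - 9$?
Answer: $642$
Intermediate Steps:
$g = 14$
$H{\left(Z \right)} = Z^{2}$
$-44 + g H{\left(-7 \right)} = -44 + 14 \left(-7\right)^{2} = -44 + 14 \cdot 49 = -44 + 686 = 642$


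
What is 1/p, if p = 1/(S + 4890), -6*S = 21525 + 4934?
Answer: 2881/6 ≈ 480.17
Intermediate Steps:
S = -26459/6 (S = -(21525 + 4934)/6 = -⅙*26459 = -26459/6 ≈ -4409.8)
p = 6/2881 (p = 1/(-26459/6 + 4890) = 1/(2881/6) = 6/2881 ≈ 0.0020826)
1/p = 1/(6/2881) = 2881/6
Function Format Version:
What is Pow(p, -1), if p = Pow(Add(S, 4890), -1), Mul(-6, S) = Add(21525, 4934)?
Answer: Rational(2881, 6) ≈ 480.17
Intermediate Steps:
S = Rational(-26459, 6) (S = Mul(Rational(-1, 6), Add(21525, 4934)) = Mul(Rational(-1, 6), 26459) = Rational(-26459, 6) ≈ -4409.8)
p = Rational(6, 2881) (p = Pow(Add(Rational(-26459, 6), 4890), -1) = Pow(Rational(2881, 6), -1) = Rational(6, 2881) ≈ 0.0020826)
Pow(p, -1) = Pow(Rational(6, 2881), -1) = Rational(2881, 6)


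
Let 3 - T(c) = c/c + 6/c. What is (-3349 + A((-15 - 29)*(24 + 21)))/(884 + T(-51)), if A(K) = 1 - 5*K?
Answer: 1989/269 ≈ 7.3941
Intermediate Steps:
T(c) = 2 - 6/c (T(c) = 3 - (c/c + 6/c) = 3 - (1 + 6/c) = 3 + (-1 - 6/c) = 2 - 6/c)
(-3349 + A((-15 - 29)*(24 + 21)))/(884 + T(-51)) = (-3349 + (1 - 5*(-15 - 29)*(24 + 21)))/(884 + (2 - 6/(-51))) = (-3349 + (1 - (-220)*45))/(884 + (2 - 6*(-1/51))) = (-3349 + (1 - 5*(-1980)))/(884 + (2 + 2/17)) = (-3349 + (1 + 9900))/(884 + 36/17) = (-3349 + 9901)/(15064/17) = 6552*(17/15064) = 1989/269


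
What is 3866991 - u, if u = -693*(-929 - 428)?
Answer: 2926590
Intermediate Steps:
u = 940401 (u = -693*(-1357) = 940401)
3866991 - u = 3866991 - 1*940401 = 3866991 - 940401 = 2926590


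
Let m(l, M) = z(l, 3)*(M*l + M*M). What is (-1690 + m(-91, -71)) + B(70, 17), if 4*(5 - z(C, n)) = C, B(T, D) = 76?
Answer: 635133/2 ≈ 3.1757e+5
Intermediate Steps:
z(C, n) = 5 - C/4
m(l, M) = (5 - l/4)*(M² + M*l) (m(l, M) = (5 - l/4)*(M*l + M*M) = (5 - l/4)*(M*l + M²) = (5 - l/4)*(M² + M*l))
(-1690 + m(-91, -71)) + B(70, 17) = (-1690 - ¼*(-71)*(-20 - 91)*(-71 - 91)) + 76 = (-1690 - ¼*(-71)*(-111)*(-162)) + 76 = (-1690 + 638361/2) + 76 = 634981/2 + 76 = 635133/2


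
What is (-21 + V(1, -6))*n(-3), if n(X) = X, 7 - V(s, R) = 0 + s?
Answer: 45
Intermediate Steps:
V(s, R) = 7 - s (V(s, R) = 7 - (0 + s) = 7 - s)
(-21 + V(1, -6))*n(-3) = (-21 + (7 - 1*1))*(-3) = (-21 + (7 - 1))*(-3) = (-21 + 6)*(-3) = -15*(-3) = 45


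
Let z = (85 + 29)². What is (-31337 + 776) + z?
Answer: -17565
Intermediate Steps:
z = 12996 (z = 114² = 12996)
(-31337 + 776) + z = (-31337 + 776) + 12996 = -30561 + 12996 = -17565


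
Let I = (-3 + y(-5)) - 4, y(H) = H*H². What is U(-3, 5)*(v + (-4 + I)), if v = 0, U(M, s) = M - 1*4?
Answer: 952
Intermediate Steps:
U(M, s) = -4 + M (U(M, s) = M - 4 = -4 + M)
y(H) = H³
I = -132 (I = (-3 + (-5)³) - 4 = (-3 - 125) - 4 = -128 - 4 = -132)
U(-3, 5)*(v + (-4 + I)) = (-4 - 3)*(0 + (-4 - 132)) = -7*(0 - 136) = -7*(-136) = 952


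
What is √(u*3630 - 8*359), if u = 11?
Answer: √37058 ≈ 192.50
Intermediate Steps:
√(u*3630 - 8*359) = √(11*3630 - 8*359) = √(39930 - 2872) = √37058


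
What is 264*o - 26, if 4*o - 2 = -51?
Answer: -3260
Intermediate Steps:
o = -49/4 (o = ½ + (¼)*(-51) = ½ - 51/4 = -49/4 ≈ -12.250)
264*o - 26 = 264*(-49/4) - 26 = -3234 - 26 = -3260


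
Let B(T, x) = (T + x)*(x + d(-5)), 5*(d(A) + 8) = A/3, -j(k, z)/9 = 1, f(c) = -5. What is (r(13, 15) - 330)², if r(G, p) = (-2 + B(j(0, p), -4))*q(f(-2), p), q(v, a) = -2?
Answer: 3763600/9 ≈ 4.1818e+5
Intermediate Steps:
j(k, z) = -9 (j(k, z) = -9*1 = -9)
d(A) = -8 + A/15 (d(A) = -8 + (A/3)/5 = -8 + A/15)
B(T, x) = (-25/3 + x)*(T + x) (B(T, x) = (T + x)*(x + (-8 + (1/15)*(-5))) = (T + x)*(x + (-8 - ⅓)) = (T + x)*(x - 25/3) = (T + x)*(-25/3 + x) = (-25/3 + x)*(T + x))
r(G, p) = -950/3 (r(G, p) = (-2 + ((-4)² - 25/3*(-9) - 25/3*(-4) - 9*(-4)))*(-2) = (-2 + (16 + 75 + 100/3 + 36))*(-2) = (-2 + 481/3)*(-2) = (475/3)*(-2) = -950/3)
(r(13, 15) - 330)² = (-950/3 - 330)² = (-1940/3)² = 3763600/9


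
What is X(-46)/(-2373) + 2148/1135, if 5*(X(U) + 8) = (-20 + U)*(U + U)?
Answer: 745588/538671 ≈ 1.3841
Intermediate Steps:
X(U) = -8 + 2*U*(-20 + U)/5 (X(U) = -8 + ((-20 + U)*(U + U))/5 = -8 + ((-20 + U)*(2*U))/5 = -8 + (2*U*(-20 + U))/5 = -8 + 2*U*(-20 + U)/5)
X(-46)/(-2373) + 2148/1135 = (-8 - 8*(-46) + (⅖)*(-46)²)/(-2373) + 2148/1135 = (-8 + 368 + (⅖)*2116)*(-1/2373) + 2148*(1/1135) = (-8 + 368 + 4232/5)*(-1/2373) + 2148/1135 = (6032/5)*(-1/2373) + 2148/1135 = -6032/11865 + 2148/1135 = 745588/538671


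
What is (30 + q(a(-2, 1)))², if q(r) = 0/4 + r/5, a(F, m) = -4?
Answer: 21316/25 ≈ 852.64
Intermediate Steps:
q(r) = r/5 (q(r) = 0*(¼) + r*(⅕) = 0 + r/5 = r/5)
(30 + q(a(-2, 1)))² = (30 + (⅕)*(-4))² = (30 - ⅘)² = (146/5)² = 21316/25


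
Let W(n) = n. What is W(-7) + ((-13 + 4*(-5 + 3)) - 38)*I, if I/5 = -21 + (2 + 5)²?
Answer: -8267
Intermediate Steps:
I = 140 (I = 5*(-21 + (2 + 5)²) = 5*(-21 + 7²) = 5*(-21 + 49) = 5*28 = 140)
W(-7) + ((-13 + 4*(-5 + 3)) - 38)*I = -7 + ((-13 + 4*(-5 + 3)) - 38)*140 = -7 + ((-13 + 4*(-2)) - 38)*140 = -7 + ((-13 - 8) - 38)*140 = -7 + (-21 - 38)*140 = -7 - 59*140 = -7 - 8260 = -8267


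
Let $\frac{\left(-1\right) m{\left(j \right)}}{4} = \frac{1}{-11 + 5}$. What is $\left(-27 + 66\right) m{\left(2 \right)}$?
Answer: $26$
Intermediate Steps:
$m{\left(j \right)} = \frac{2}{3}$ ($m{\left(j \right)} = - \frac{4}{-11 + 5} = - \frac{4}{-6} = \left(-4\right) \left(- \frac{1}{6}\right) = \frac{2}{3}$)
$\left(-27 + 66\right) m{\left(2 \right)} = \left(-27 + 66\right) \frac{2}{3} = 39 \cdot \frac{2}{3} = 26$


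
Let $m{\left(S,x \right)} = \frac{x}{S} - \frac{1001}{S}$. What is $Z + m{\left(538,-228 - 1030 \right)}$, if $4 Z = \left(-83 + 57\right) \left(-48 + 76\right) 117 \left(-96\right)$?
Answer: $\frac{1099790253}{538} \approx 2.0442 \cdot 10^{6}$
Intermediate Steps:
$m{\left(S,x \right)} = - \frac{1001}{S} + \frac{x}{S}$
$Z = 2044224$ ($Z = \frac{\left(-83 + 57\right) \left(-48 + 76\right) 117 \left(-96\right)}{4} = \frac{\left(-26\right) 28 \cdot 117 \left(-96\right)}{4} = \frac{\left(-728\right) 117 \left(-96\right)}{4} = \frac{\left(-85176\right) \left(-96\right)}{4} = \frac{1}{4} \cdot 8176896 = 2044224$)
$Z + m{\left(538,-228 - 1030 \right)} = 2044224 + \frac{-1001 - 1258}{538} = 2044224 + \frac{1}{538} \left(-2259\right) = 2044224 - \frac{2259}{538} = \frac{1099790253}{538}$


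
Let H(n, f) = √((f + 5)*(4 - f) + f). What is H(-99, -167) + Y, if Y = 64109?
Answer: 64109 + 31*I*√29 ≈ 64109.0 + 166.94*I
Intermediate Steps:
H(n, f) = √(f + (4 - f)*(5 + f)) (H(n, f) = √((5 + f)*(4 - f) + f) = √((4 - f)*(5 + f) + f) = √(f + (4 - f)*(5 + f)))
H(-99, -167) + Y = √(20 - 1*(-167)²) + 64109 = √(20 - 1*27889) + 64109 = √(20 - 27889) + 64109 = √(-27869) + 64109 = 31*I*√29 + 64109 = 64109 + 31*I*√29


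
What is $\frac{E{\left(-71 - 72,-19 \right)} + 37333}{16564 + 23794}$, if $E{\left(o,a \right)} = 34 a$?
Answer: $\frac{36687}{40358} \approx 0.90904$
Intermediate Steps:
$\frac{E{\left(-71 - 72,-19 \right)} + 37333}{16564 + 23794} = \frac{34 \left(-19\right) + 37333}{16564 + 23794} = \frac{-646 + 37333}{40358} = 36687 \cdot \frac{1}{40358} = \frac{36687}{40358}$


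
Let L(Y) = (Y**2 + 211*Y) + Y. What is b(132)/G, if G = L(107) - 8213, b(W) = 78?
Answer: 13/4320 ≈ 0.0030093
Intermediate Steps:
L(Y) = Y**2 + 212*Y
G = 25920 (G = 107*(212 + 107) - 8213 = 107*319 - 8213 = 34133 - 8213 = 25920)
b(132)/G = 78/25920 = 78*(1/25920) = 13/4320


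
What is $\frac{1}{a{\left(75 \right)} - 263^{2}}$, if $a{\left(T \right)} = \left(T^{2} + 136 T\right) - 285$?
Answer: $- \frac{1}{53629} \approx -1.8647 \cdot 10^{-5}$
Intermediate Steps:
$a{\left(T \right)} = -285 + T^{2} + 136 T$
$\frac{1}{a{\left(75 \right)} - 263^{2}} = \frac{1}{\left(-285 + 75^{2} + 136 \cdot 75\right) - 263^{2}} = \frac{1}{\left(-285 + 5625 + 10200\right) - 69169} = \frac{1}{15540 - 69169} = \frac{1}{-53629} = - \frac{1}{53629}$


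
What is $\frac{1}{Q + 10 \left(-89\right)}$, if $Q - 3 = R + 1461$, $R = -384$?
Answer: $\frac{1}{190} \approx 0.0052632$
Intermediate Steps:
$Q = 1080$ ($Q = 3 + \left(-384 + 1461\right) = 3 + 1077 = 1080$)
$\frac{1}{Q + 10 \left(-89\right)} = \frac{1}{1080 + 10 \left(-89\right)} = \frac{1}{1080 - 890} = \frac{1}{190}$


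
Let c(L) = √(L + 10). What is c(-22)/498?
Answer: I*√3/249 ≈ 0.006956*I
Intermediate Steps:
c(L) = √(10 + L)
c(-22)/498 = √(10 - 22)/498 = √(-12)*(1/498) = (2*I*√3)*(1/498) = I*√3/249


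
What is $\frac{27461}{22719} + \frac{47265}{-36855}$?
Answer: $- \frac{1371964}{18606861} \approx -0.073734$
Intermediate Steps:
$\frac{27461}{22719} + \frac{47265}{-36855} = 27461 \cdot \frac{1}{22719} + 47265 \left(- \frac{1}{36855}\right) = \frac{27461}{22719} - \frac{3151}{2457} = - \frac{1371964}{18606861}$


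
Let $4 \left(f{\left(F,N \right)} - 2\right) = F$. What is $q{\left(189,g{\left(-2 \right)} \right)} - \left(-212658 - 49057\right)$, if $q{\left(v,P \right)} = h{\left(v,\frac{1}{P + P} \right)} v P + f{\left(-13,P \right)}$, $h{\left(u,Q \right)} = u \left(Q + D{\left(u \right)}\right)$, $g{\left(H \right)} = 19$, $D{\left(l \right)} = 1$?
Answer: $\frac{3833093}{4} \approx 9.5827 \cdot 10^{5}$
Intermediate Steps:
$f{\left(F,N \right)} = 2 + \frac{F}{4}$
$h{\left(u,Q \right)} = u \left(1 + Q\right)$ ($h{\left(u,Q \right)} = u \left(Q + 1\right) = u \left(1 + Q\right)$)
$q{\left(v,P \right)} = - \frac{5}{4} + P v^{2} \left(1 + \frac{1}{2 P}\right)$ ($q{\left(v,P \right)} = v \left(1 + \frac{1}{P + P}\right) v P + \left(2 + \frac{1}{4} \left(-13\right)\right) = v \left(1 + \frac{1}{2 P}\right) v P + \left(2 - \frac{13}{4}\right) = v \left(1 + \frac{1}{2 P}\right) v P - \frac{5}{4} = v^{2} \left(1 + \frac{1}{2 P}\right) P - \frac{5}{4} = P v^{2} \left(1 + \frac{1}{2 P}\right) - \frac{5}{4} = - \frac{5}{4} + P v^{2} \left(1 + \frac{1}{2 P}\right)$)
$q{\left(189,g{\left(-2 \right)} \right)} - \left(-212658 - 49057\right) = \left(- \frac{5}{4} + \frac{189^{2} \left(1 + 2 \cdot 19\right)}{2}\right) - \left(-212658 - 49057\right) = \left(- \frac{5}{4} + \frac{1}{2} \cdot 35721 \left(1 + 38\right)\right) - \left(-212658 - 49057\right) = \left(- \frac{5}{4} + \frac{1}{2} \cdot 35721 \cdot 39\right) - -261715 = \left(- \frac{5}{4} + \frac{1393119}{2}\right) + 261715 = \frac{2786233}{4} + 261715 = \frac{3833093}{4}$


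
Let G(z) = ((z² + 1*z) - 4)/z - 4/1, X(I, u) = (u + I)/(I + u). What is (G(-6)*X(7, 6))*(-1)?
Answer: 25/3 ≈ 8.3333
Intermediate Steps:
X(I, u) = 1 (X(I, u) = (I + u)/(I + u) = 1)
G(z) = -4 + (-4 + z + z²)/z (G(z) = ((z² + z) - 4)/z - 4*1 = ((z + z²) - 4)/z - 4 = (-4 + z + z²)/z - 4 = -4 + (-4 + z + z²)/z)
(G(-6)*X(7, 6))*(-1) = ((-3 - 6 - 4/(-6))*1)*(-1) = ((-3 - 6 - 4*(-⅙))*1)*(-1) = ((-3 - 6 + ⅔)*1)*(-1) = -25/3*1*(-1) = -25/3*(-1) = 25/3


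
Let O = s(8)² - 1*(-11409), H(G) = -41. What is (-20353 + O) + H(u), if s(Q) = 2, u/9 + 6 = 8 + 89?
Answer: -8981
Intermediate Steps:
u = 819 (u = -54 + 9*(8 + 89) = -54 + 9*97 = -54 + 873 = 819)
O = 11413 (O = 2² - 1*(-11409) = 4 + 11409 = 11413)
(-20353 + O) + H(u) = (-20353 + 11413) - 41 = -8940 - 41 = -8981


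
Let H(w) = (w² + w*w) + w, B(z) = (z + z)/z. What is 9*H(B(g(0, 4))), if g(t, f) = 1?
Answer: 90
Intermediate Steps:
B(z) = 2 (B(z) = (2*z)/z = 2)
H(w) = w + 2*w² (H(w) = (w² + w²) + w = 2*w² + w = w + 2*w²)
9*H(B(g(0, 4))) = 9*(2*(1 + 2*2)) = 9*(2*(1 + 4)) = 9*(2*5) = 9*10 = 90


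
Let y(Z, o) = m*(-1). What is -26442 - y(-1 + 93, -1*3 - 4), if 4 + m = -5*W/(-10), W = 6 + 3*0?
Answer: -26443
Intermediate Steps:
W = 6 (W = 6 + 0 = 6)
m = -1 (m = -4 - 5*6/(-10) = -4 - 30*(-1/10) = -4 + 3 = -1)
y(Z, o) = 1 (y(Z, o) = -1*(-1) = 1)
-26442 - y(-1 + 93, -1*3 - 4) = -26442 - 1*1 = -26442 - 1 = -26443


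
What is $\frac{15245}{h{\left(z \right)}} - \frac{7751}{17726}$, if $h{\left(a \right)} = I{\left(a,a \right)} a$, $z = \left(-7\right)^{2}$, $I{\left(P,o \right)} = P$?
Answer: $\frac{251622719}{42560126} \approx 5.9122$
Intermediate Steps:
$z = 49$
$h{\left(a \right)} = a^{2}$ ($h{\left(a \right)} = a a = a^{2}$)
$\frac{15245}{h{\left(z \right)}} - \frac{7751}{17726} = \frac{15245}{49^{2}} - \frac{7751}{17726} = \frac{15245}{2401} - \frac{7751}{17726} = \frac{251622719}{42560126}$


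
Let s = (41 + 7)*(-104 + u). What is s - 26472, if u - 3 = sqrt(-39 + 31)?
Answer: -31320 + 96*I*sqrt(2) ≈ -31320.0 + 135.76*I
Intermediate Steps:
u = 3 + 2*I*sqrt(2) (u = 3 + sqrt(-39 + 31) = 3 + sqrt(-8) = 3 + 2*I*sqrt(2) ≈ 3.0 + 2.8284*I)
s = -4848 + 96*I*sqrt(2) (s = (41 + 7)*(-104 + (3 + 2*I*sqrt(2))) = 48*(-101 + 2*I*sqrt(2)) = -4848 + 96*I*sqrt(2) ≈ -4848.0 + 135.76*I)
s - 26472 = (-4848 + 96*I*sqrt(2)) - 26472 = -31320 + 96*I*sqrt(2)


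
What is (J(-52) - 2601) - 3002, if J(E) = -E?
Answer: -5551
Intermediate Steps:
(J(-52) - 2601) - 3002 = (-1*(-52) - 2601) - 3002 = (52 - 2601) - 3002 = -2549 - 3002 = -5551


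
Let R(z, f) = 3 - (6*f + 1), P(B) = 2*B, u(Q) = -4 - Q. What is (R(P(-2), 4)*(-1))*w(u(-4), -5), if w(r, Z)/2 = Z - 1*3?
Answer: -352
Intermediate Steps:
w(r, Z) = -6 + 2*Z (w(r, Z) = 2*(Z - 1*3) = 2*(Z - 3) = 2*(-3 + Z) = -6 + 2*Z)
R(z, f) = 2 - 6*f (R(z, f) = 3 - (1 + 6*f) = 3 + (-1 - 6*f) = 2 - 6*f)
(R(P(-2), 4)*(-1))*w(u(-4), -5) = ((2 - 6*4)*(-1))*(-6 + 2*(-5)) = ((2 - 24)*(-1))*(-6 - 10) = -22*(-1)*(-16) = 22*(-16) = -352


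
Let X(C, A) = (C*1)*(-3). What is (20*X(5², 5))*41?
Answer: -61500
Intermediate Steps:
X(C, A) = -3*C (X(C, A) = C*(-3) = -3*C)
(20*X(5², 5))*41 = (20*(-3*5²))*41 = (20*(-3*25))*41 = (20*(-75))*41 = -1500*41 = -61500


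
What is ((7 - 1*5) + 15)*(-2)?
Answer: -34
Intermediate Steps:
((7 - 1*5) + 15)*(-2) = ((7 - 5) + 15)*(-2) = (2 + 15)*(-2) = 17*(-2) = -34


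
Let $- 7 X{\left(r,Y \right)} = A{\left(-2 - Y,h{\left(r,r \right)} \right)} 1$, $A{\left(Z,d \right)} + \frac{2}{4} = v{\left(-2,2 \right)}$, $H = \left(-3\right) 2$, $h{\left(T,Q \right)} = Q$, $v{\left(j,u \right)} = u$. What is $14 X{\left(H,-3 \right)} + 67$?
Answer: $64$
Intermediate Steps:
$H = -6$
$A{\left(Z,d \right)} = \frac{3}{2}$ ($A{\left(Z,d \right)} = - \frac{1}{2} + 2 = \frac{3}{2}$)
$X{\left(r,Y \right)} = - \frac{3}{14}$ ($X{\left(r,Y \right)} = - \frac{\frac{3}{2} \cdot 1}{7} = \left(- \frac{1}{7}\right) \frac{3}{2} = - \frac{3}{14}$)
$14 X{\left(H,-3 \right)} + 67 = 14 \left(- \frac{3}{14}\right) + 67 = -3 + 67 = 64$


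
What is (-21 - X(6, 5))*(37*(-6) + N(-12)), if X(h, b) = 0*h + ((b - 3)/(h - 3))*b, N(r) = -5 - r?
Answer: 15695/3 ≈ 5231.7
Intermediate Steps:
X(h, b) = b*(-3 + b)/(-3 + h) (X(h, b) = 0 + ((-3 + b)/(-3 + h))*b = 0 + b*(-3 + b)/(-3 + h) = b*(-3 + b)/(-3 + h))
(-21 - X(6, 5))*(37*(-6) + N(-12)) = (-21 - 5*(-3 + 5)/(-3 + 6))*(37*(-6) + (-5 - 1*(-12))) = (-21 - 5*2/3)*(-222 + (-5 + 12)) = (-21 - 5*2/3)*(-222 + 7) = (-21 - 1*10/3)*(-215) = (-21 - 10/3)*(-215) = -73/3*(-215) = 15695/3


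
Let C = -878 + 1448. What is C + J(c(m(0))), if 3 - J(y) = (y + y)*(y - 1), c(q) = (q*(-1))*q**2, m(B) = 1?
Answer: 569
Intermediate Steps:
c(q) = -q**3 (c(q) = (-q)*q**2 = -q**3)
J(y) = 3 - 2*y*(-1 + y) (J(y) = 3 - (y + y)*(y - 1) = 3 - 2*y*(-1 + y))
C = 570
C + J(c(m(0))) = 570 + (3 - 2*(-1*1**3)**2 + 2*(-1*1**3)) = 570 + (3 - 2*(-1*1)**2 + 2*(-1*1)) = 570 + (3 - 2*(-1)**2 + 2*(-1)) = 570 + (3 - 2*1 - 2) = 570 + (3 - 2 - 2) = 570 - 1 = 569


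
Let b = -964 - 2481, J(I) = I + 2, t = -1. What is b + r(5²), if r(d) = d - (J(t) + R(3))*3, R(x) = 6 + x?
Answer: -3450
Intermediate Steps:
J(I) = 2 + I
r(d) = -30 + d (r(d) = d - ((2 - 1) + (6 + 3))*3 = d - (1 + 9)*3 = d - 10*3 = d - 1*30 = d - 30 = -30 + d)
b = -3445
b + r(5²) = -3445 + (-30 + 5²) = -3445 + (-30 + 25) = -3445 - 5 = -3450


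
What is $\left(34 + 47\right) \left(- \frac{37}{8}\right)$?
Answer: $- \frac{2997}{8} \approx -374.63$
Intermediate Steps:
$\left(34 + 47\right) \left(- \frac{37}{8}\right) = 81 \left(\left(-37\right) \frac{1}{8}\right) = 81 \left(- \frac{37}{8}\right) = - \frac{2997}{8}$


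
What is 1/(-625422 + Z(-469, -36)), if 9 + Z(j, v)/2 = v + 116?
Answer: -1/625280 ≈ -1.5993e-6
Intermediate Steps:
Z(j, v) = 214 + 2*v (Z(j, v) = -18 + 2*(v + 116) = -18 + 2*(116 + v) = -18 + (232 + 2*v) = 214 + 2*v)
1/(-625422 + Z(-469, -36)) = 1/(-625422 + (214 + 2*(-36))) = 1/(-625422 + (214 - 72)) = 1/(-625422 + 142) = 1/(-625280) = -1/625280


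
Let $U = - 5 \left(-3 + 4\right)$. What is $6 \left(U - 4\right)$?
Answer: $-54$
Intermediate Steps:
$U = -5$ ($U = \left(-5\right) 1 = -5$)
$6 \left(U - 4\right) = 6 \left(-5 - 4\right) = 6 \left(-9\right) = -54$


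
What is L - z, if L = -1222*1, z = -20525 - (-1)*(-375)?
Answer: 19678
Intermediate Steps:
z = -20900 (z = -20525 - 1*375 = -20525 - 375 = -20900)
L = -1222
L - z = -1222 - 1*(-20900) = -1222 + 20900 = 19678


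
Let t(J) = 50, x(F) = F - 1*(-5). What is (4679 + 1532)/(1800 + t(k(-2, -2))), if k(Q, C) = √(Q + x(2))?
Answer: 6211/1850 ≈ 3.3573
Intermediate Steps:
x(F) = 5 + F (x(F) = F + 5 = 5 + F)
k(Q, C) = √(7 + Q) (k(Q, C) = √(Q + (5 + 2)) = √(Q + 7) = √(7 + Q))
(4679 + 1532)/(1800 + t(k(-2, -2))) = (4679 + 1532)/(1800 + 50) = 6211/1850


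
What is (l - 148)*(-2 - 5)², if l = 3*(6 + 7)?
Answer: -5341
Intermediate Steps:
l = 39 (l = 3*13 = 39)
(l - 148)*(-2 - 5)² = (39 - 148)*(-2 - 5)² = -109*(-7)² = -109*49 = -5341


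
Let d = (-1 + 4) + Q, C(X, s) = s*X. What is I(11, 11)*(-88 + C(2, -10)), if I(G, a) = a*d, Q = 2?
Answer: -5940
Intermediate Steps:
C(X, s) = X*s
d = 5 (d = (-1 + 4) + 2 = 3 + 2 = 5)
I(G, a) = 5*a (I(G, a) = a*5 = 5*a)
I(11, 11)*(-88 + C(2, -10)) = (5*11)*(-88 + 2*(-10)) = 55*(-88 - 20) = 55*(-108) = -5940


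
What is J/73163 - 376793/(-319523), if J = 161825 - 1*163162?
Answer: 27140104008/23377261249 ≈ 1.1610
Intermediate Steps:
J = -1337 (J = 161825 - 163162 = -1337)
J/73163 - 376793/(-319523) = -1337/73163 - 376793/(-319523) = -1337*1/73163 - 376793*(-1/319523) = -1337/73163 + 376793/319523 = 27140104008/23377261249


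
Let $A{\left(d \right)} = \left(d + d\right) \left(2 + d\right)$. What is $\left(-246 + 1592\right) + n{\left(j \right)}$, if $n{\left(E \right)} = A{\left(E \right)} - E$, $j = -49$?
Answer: $6001$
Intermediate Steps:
$A{\left(d \right)} = 2 d \left(2 + d\right)$
$n{\left(E \right)} = - E + 2 E \left(2 + E\right)$ ($n{\left(E \right)} = 2 E \left(2 + E\right) - E = - E + 2 E \left(2 + E\right)$)
$\left(-246 + 1592\right) + n{\left(j \right)} = \left(-246 + 1592\right) - 49 \left(3 + 2 \left(-49\right)\right) = 1346 - 49 \left(3 - 98\right) = 1346 - -4655 = 1346 + 4655 = 6001$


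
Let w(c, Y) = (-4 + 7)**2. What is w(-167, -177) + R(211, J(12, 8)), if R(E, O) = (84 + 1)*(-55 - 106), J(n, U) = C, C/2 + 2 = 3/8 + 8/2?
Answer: -13676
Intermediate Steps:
C = 19/4 (C = -4 + 2*(3/8 + 8/2) = -4 + 2*(3*(1/8) + 8*(1/2)) = -4 + 2*(3/8 + 4) = -4 + 2*(35/8) = -4 + 35/4 = 19/4 ≈ 4.7500)
J(n, U) = 19/4
R(E, O) = -13685 (R(E, O) = 85*(-161) = -13685)
w(c, Y) = 9 (w(c, Y) = 3**2 = 9)
w(-167, -177) + R(211, J(12, 8)) = 9 - 13685 = -13676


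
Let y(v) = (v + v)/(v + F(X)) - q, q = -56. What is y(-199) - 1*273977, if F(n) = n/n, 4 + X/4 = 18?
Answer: -27117980/99 ≈ -2.7392e+5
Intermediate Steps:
X = 56 (X = -16 + 4*18 = -16 + 72 = 56)
F(n) = 1
y(v) = 56 + 2*v/(1 + v) (y(v) = (v + v)/(v + 1) - 1*(-56) = (2*v)/(1 + v) + 56 = 2*v/(1 + v) + 56 = 56 + 2*v/(1 + v))
y(-199) - 1*273977 = 2*(28 + 29*(-199))/(1 - 199) - 1*273977 = 2*(28 - 5771)/(-198) - 273977 = 2*(-1/198)*(-5743) - 273977 = 5743/99 - 273977 = -27117980/99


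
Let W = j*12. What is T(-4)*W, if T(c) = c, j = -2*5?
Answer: 480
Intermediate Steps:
j = -10
W = -120 (W = -10*12 = -120)
T(-4)*W = -4*(-120) = 480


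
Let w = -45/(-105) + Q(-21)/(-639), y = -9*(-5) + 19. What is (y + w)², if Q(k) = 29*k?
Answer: 9503130256/2223081 ≈ 4274.8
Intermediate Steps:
y = 64 (y = 45 + 19 = 64)
w = 2060/1491 (w = -45/(-105) + (29*(-21))/(-639) = -45*(-1/105) - 609*(-1/639) = 3/7 + 203/213 = 2060/1491 ≈ 1.3816)
(y + w)² = (64 + 2060/1491)² = (97484/1491)² = 9503130256/2223081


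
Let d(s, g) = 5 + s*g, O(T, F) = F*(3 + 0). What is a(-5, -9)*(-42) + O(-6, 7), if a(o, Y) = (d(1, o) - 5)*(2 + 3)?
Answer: 1071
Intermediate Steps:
O(T, F) = 3*F (O(T, F) = F*3 = 3*F)
d(s, g) = 5 + g*s
a(o, Y) = 5*o (a(o, Y) = ((5 + o*1) - 5)*(2 + 3) = ((5 + o) - 5)*5 = o*5 = 5*o)
a(-5, -9)*(-42) + O(-6, 7) = (5*(-5))*(-42) + 3*7 = -25*(-42) + 21 = 1050 + 21 = 1071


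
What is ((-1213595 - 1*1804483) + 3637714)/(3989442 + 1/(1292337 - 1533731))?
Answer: 149576412584/963027362147 ≈ 0.15532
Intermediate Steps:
((-1213595 - 1*1804483) + 3637714)/(3989442 + 1/(1292337 - 1533731)) = ((-1213595 - 1804483) + 3637714)/(3989442 + 1/(-241394)) = (-3018078 + 3637714)/(3989442 - 1/241394) = 619636/(963027362147/241394) = 619636*(241394/963027362147) = 149576412584/963027362147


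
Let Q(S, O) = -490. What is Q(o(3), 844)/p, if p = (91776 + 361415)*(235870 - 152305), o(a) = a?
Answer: -98/7574181183 ≈ -1.2939e-8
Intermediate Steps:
p = 37870905915 (p = 453191*83565 = 37870905915)
Q(o(3), 844)/p = -490/37870905915 = -490*1/37870905915 = -98/7574181183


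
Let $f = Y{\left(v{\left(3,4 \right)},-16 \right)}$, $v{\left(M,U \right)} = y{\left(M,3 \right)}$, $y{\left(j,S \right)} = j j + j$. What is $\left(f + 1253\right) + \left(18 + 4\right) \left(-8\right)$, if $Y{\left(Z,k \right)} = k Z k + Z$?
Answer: $4161$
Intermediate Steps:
$y{\left(j,S \right)} = j + j^{2}$ ($y{\left(j,S \right)} = j^{2} + j = j + j^{2}$)
$v{\left(M,U \right)} = M \left(1 + M\right)$
$Y{\left(Z,k \right)} = Z + Z k^{2}$ ($Y{\left(Z,k \right)} = Z k k + Z = Z k^{2} + Z = Z + Z k^{2}$)
$f = 3084$ ($f = 3 \left(1 + 3\right) \left(1 + \left(-16\right)^{2}\right) = 3 \cdot 4 \left(1 + 256\right) = 12 \cdot 257 = 3084$)
$\left(f + 1253\right) + \left(18 + 4\right) \left(-8\right) = \left(3084 + 1253\right) + \left(18 + 4\right) \left(-8\right) = 4337 + 22 \left(-8\right) = 4337 - 176 = 4161$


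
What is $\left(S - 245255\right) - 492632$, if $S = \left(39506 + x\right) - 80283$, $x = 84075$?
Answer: $-694589$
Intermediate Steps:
$S = 43298$ ($S = \left(39506 + 84075\right) - 80283 = 123581 - 80283 = 43298$)
$\left(S - 245255\right) - 492632 = \left(43298 - 245255\right) - 492632 = -201957 - 492632 = -694589$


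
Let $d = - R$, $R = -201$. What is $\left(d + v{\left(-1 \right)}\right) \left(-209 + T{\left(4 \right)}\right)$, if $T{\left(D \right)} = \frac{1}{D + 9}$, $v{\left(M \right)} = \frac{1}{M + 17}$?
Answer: $- \frac{2184343}{52} \approx -42007.0$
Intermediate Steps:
$v{\left(M \right)} = \frac{1}{17 + M}$
$T{\left(D \right)} = \frac{1}{9 + D}$
$d = 201$ ($d = \left(-1\right) \left(-201\right) = 201$)
$\left(d + v{\left(-1 \right)}\right) \left(-209 + T{\left(4 \right)}\right) = \left(201 + \frac{1}{17 - 1}\right) \left(-209 + \frac{1}{9 + 4}\right) = \left(201 + \frac{1}{16}\right) \left(-209 + \frac{1}{13}\right) = \frac{3217}{16} \left(- \frac{2716}{13}\right) = - \frac{2184343}{52}$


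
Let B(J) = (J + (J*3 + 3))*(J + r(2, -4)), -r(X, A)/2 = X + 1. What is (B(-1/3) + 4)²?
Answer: 3481/81 ≈ 42.975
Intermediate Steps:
r(X, A) = -2 - 2*X (r(X, A) = -2*(X + 1) = -2*(1 + X) = -2 - 2*X)
B(J) = (-6 + J)*(3 + 4*J) (B(J) = (J + (J*3 + 3))*(J + (-2 - 2*2)) = (J + (3*J + 3))*(J + (-2 - 4)) = (J + (3 + 3*J))*(J - 6) = (3 + 4*J)*(-6 + J) = (-6 + J)*(3 + 4*J))
(B(-1/3) + 4)² = ((-18 - (-21)/3 + 4*(-1/3)²) + 4)² = ((-18 - (-21)/3 + 4*(-1*⅓)²) + 4)² = ((-18 - 21*(-⅓) + 4*(-⅓)²) + 4)² = ((-18 + 7 + 4*(⅑)) + 4)² = ((-18 + 7 + 4/9) + 4)² = (-95/9 + 4)² = (-59/9)² = 3481/81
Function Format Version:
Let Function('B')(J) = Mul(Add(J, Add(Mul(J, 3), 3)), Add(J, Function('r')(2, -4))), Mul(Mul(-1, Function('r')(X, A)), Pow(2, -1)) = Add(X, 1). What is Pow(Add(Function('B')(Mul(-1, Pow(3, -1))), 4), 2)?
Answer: Rational(3481, 81) ≈ 42.975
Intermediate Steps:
Function('r')(X, A) = Add(-2, Mul(-2, X)) (Function('r')(X, A) = Mul(-2, Add(X, 1)) = Mul(-2, Add(1, X)) = Add(-2, Mul(-2, X)))
Function('B')(J) = Mul(Add(-6, J), Add(3, Mul(4, J))) (Function('B')(J) = Mul(Add(J, Add(Mul(J, 3), 3)), Add(J, Add(-2, Mul(-2, 2)))) = Mul(Add(J, Add(Mul(3, J), 3)), Add(J, Add(-2, -4))) = Mul(Add(J, Add(3, Mul(3, J))), Add(J, -6)) = Mul(Add(3, Mul(4, J)), Add(-6, J)) = Mul(Add(-6, J), Add(3, Mul(4, J))))
Pow(Add(Function('B')(Mul(-1, Pow(3, -1))), 4), 2) = Pow(Add(Add(-18, Mul(-21, Mul(-1, Pow(3, -1))), Mul(4, Pow(Mul(-1, Pow(3, -1)), 2))), 4), 2) = Pow(Add(Add(-18, Mul(-21, Mul(-1, Rational(1, 3))), Mul(4, Pow(Mul(-1, Rational(1, 3)), 2))), 4), 2) = Pow(Add(Add(-18, Mul(-21, Rational(-1, 3)), Mul(4, Pow(Rational(-1, 3), 2))), 4), 2) = Pow(Add(Add(-18, 7, Mul(4, Rational(1, 9))), 4), 2) = Pow(Add(Add(-18, 7, Rational(4, 9)), 4), 2) = Pow(Add(Rational(-95, 9), 4), 2) = Pow(Rational(-59, 9), 2) = Rational(3481, 81)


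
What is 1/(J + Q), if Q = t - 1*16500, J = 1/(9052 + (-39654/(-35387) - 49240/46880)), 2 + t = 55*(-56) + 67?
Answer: -375421614419/7326352763913221 ≈ -5.1243e-5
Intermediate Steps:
t = -3015 (t = -2 + (55*(-56) + 67) = -2 + (-3080 + 67) = -2 - 3013 = -3015)
J = 41473564/375421614419 (J = 1/(9052 + (-39654*(-1/35387) - 49240*1/46880)) = 1/(9052 + (39654/35387 - 1231/1172)) = 1/(9052 + 2913091/41473564) = 1/(375421614419/41473564) = 41473564/375421614419 ≈ 0.00011047)
Q = -19515 (Q = -3015 - 1*16500 = -3015 - 16500 = -19515)
1/(J + Q) = 1/(41473564/375421614419 - 19515) = 1/(-7326352763913221/375421614419) = -375421614419/7326352763913221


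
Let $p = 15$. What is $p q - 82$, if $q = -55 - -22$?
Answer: $-577$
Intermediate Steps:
$q = -33$ ($q = -55 + 22 = -33$)
$p q - 82 = 15 \left(-33\right) - 82 = -495 - 82 = -577$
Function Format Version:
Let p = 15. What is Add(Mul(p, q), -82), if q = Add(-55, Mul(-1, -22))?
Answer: -577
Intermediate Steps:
q = -33 (q = Add(-55, 22) = -33)
Add(Mul(p, q), -82) = Add(Mul(15, -33), -82) = Add(-495, -82) = -577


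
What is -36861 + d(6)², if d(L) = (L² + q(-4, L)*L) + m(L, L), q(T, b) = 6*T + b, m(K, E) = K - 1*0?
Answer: -32505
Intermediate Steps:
m(K, E) = K (m(K, E) = K + 0 = K)
q(T, b) = b + 6*T
d(L) = L + L² + L*(-24 + L) (d(L) = (L² + (L + 6*(-4))*L) + L = (L² + (L - 24)*L) + L = (L² + (-24 + L)*L) + L = (L² + L*(-24 + L)) + L = L + L² + L*(-24 + L))
-36861 + d(6)² = -36861 + (6*(-23 + 2*6))² = -36861 + (6*(-23 + 12))² = -36861 + (6*(-11))² = -36861 + (-66)² = -36861 + 4356 = -32505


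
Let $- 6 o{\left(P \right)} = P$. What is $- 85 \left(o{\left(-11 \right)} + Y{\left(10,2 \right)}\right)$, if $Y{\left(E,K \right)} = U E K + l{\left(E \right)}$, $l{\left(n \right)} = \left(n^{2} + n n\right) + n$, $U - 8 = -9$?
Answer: $- \frac{97835}{6} \approx -16306.0$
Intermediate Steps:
$U = -1$ ($U = 8 - 9 = -1$)
$l{\left(n \right)} = n + 2 n^{2}$ ($l{\left(n \right)} = \left(n^{2} + n^{2}\right) + n = 2 n^{2} + n = n + 2 n^{2}$)
$o{\left(P \right)} = - \frac{P}{6}$
$Y{\left(E,K \right)} = E \left(1 + 2 E\right) - E K$ ($Y{\left(E,K \right)} = - E K + E \left(1 + 2 E\right) = E \left(1 + 2 E\right) - E K$)
$- 85 \left(o{\left(-11 \right)} + Y{\left(10,2 \right)}\right) = - 85 \left(\left(- \frac{1}{6}\right) \left(-11\right) + 10 \left(1 - 2 + 2 \cdot 10\right)\right) = - 85 \left(\frac{11}{6} + 10 \left(1 - 2 + 20\right)\right) = - 85 \left(\frac{11}{6} + 10 \cdot 19\right) = - 85 \left(\frac{11}{6} + 190\right) = \left(-85\right) \frac{1151}{6} = - \frac{97835}{6}$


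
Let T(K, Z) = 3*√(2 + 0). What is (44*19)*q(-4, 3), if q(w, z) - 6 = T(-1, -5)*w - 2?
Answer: 3344 - 10032*√2 ≈ -10843.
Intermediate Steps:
T(K, Z) = 3*√2
q(w, z) = 4 + 3*w*√2 (q(w, z) = 6 + ((3*√2)*w - 2) = 6 + (3*w*√2 - 2) = 6 + (-2 + 3*w*√2) = 4 + 3*w*√2)
(44*19)*q(-4, 3) = (44*19)*(4 + 3*(-4)*√2) = 836*(4 - 12*√2) = 3344 - 10032*√2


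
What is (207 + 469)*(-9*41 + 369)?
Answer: 0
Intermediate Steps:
(207 + 469)*(-9*41 + 369) = 676*(-369 + 369) = 676*0 = 0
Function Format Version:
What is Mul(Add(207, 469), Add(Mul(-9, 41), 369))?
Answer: 0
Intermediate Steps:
Mul(Add(207, 469), Add(Mul(-9, 41), 369)) = Mul(676, Add(-369, 369)) = Mul(676, 0) = 0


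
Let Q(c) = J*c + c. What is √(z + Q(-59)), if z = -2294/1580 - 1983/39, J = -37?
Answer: √218508412330/10270 ≈ 45.516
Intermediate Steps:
z = -537101/10270 (z = -2294*1/1580 - 1983*1/39 = -1147/790 - 661/13 = -537101/10270 ≈ -52.298)
Q(c) = -36*c (Q(c) = -37*c + c = -36*c)
√(z + Q(-59)) = √(-537101/10270 - 36*(-59)) = √(-537101/10270 + 2124) = √(21276379/10270) = √218508412330/10270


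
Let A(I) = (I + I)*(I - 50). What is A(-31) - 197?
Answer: 4825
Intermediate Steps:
A(I) = 2*I*(-50 + I) (A(I) = (2*I)*(-50 + I) = 2*I*(-50 + I))
A(-31) - 197 = 2*(-31)*(-50 - 31) - 197 = 2*(-31)*(-81) - 197 = 5022 - 197 = 4825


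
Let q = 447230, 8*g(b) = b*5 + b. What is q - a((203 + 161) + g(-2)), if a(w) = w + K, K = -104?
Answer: 893943/2 ≈ 4.4697e+5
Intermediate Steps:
g(b) = 3*b/4 (g(b) = (b*5 + b)/8 = (5*b + b)/8 = (6*b)/8 = 3*b/4)
a(w) = -104 + w (a(w) = w - 104 = -104 + w)
q - a((203 + 161) + g(-2)) = 447230 - (-104 + ((203 + 161) + (¾)*(-2))) = 447230 - (-104 + (364 - 3/2)) = 447230 - (-104 + 725/2) = 447230 - 1*517/2 = 447230 - 517/2 = 893943/2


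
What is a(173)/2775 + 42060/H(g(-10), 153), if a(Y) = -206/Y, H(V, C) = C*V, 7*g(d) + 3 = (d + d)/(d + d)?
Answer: -7852430252/8161275 ≈ -962.16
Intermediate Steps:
g(d) = -2/7 (g(d) = -3/7 + ((d + d)/(d + d))/7 = -3/7 + ((2*d)/((2*d)))/7 = -3/7 + ((2*d)*(1/(2*d)))/7 = -3/7 + (⅐)*1 = -3/7 + ⅐ = -2/7)
a(173)/2775 + 42060/H(g(-10), 153) = -206/173/2775 + 42060/((153*(-2/7))) = -206*1/173*(1/2775) + 42060/(-306/7) = -206/173*1/2775 + 42060*(-7/306) = -206/480075 - 49070/51 = -7852430252/8161275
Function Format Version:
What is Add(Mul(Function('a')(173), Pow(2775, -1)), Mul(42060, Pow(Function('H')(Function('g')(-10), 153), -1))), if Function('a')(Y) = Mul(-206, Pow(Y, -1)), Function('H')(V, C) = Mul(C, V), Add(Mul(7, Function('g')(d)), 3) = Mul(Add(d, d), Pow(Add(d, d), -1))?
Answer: Rational(-7852430252, 8161275) ≈ -962.16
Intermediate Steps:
Function('g')(d) = Rational(-2, 7) (Function('g')(d) = Add(Rational(-3, 7), Mul(Rational(1, 7), Mul(Add(d, d), Pow(Add(d, d), -1)))) = Add(Rational(-3, 7), Mul(Rational(1, 7), Mul(Mul(2, d), Pow(Mul(2, d), -1)))) = Add(Rational(-3, 7), Mul(Rational(1, 7), Mul(Mul(2, d), Mul(Rational(1, 2), Pow(d, -1))))) = Add(Rational(-3, 7), Mul(Rational(1, 7), 1)) = Add(Rational(-3, 7), Rational(1, 7)) = Rational(-2, 7))
Add(Mul(Function('a')(173), Pow(2775, -1)), Mul(42060, Pow(Function('H')(Function('g')(-10), 153), -1))) = Add(Mul(Mul(-206, Pow(173, -1)), Pow(2775, -1)), Mul(42060, Pow(Mul(153, Rational(-2, 7)), -1))) = Add(Mul(Mul(-206, Rational(1, 173)), Rational(1, 2775)), Mul(42060, Pow(Rational(-306, 7), -1))) = Add(Mul(Rational(-206, 173), Rational(1, 2775)), Mul(42060, Rational(-7, 306))) = Add(Rational(-206, 480075), Rational(-49070, 51)) = Rational(-7852430252, 8161275)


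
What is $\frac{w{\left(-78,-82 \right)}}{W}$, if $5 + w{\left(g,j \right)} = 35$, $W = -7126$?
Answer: $- \frac{15}{3563} \approx -0.0042099$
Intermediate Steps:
$w{\left(g,j \right)} = 30$ ($w{\left(g,j \right)} = -5 + 35 = 30$)
$\frac{w{\left(-78,-82 \right)}}{W} = \frac{30}{-7126} = 30 \left(- \frac{1}{7126}\right) = - \frac{15}{3563}$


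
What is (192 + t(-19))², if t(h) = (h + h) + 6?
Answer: 25600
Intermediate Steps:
t(h) = 6 + 2*h (t(h) = 2*h + 6 = 6 + 2*h)
(192 + t(-19))² = (192 + (6 + 2*(-19)))² = (192 + (6 - 38))² = (192 - 32)² = 160² = 25600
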